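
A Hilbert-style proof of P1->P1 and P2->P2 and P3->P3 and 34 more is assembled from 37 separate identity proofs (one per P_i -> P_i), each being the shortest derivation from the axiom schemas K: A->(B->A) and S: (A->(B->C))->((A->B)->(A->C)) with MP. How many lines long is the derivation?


The shortest proof of A->A from K and S in the Hilbert calculus has exactly 5 lines:
(1) K instance A->((A->A)->A), (2) S instance, (3) MP on 1,2, (4) K instance A->(A->A), (5) MP on 3,4.
For 37 independent identities: 37 * 5 = 185 lines total.

185


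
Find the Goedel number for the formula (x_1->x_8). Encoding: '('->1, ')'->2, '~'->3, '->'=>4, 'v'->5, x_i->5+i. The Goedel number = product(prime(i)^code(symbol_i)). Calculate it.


Formula: (x_1->x_8)
Symbol codes: [1, 6, 4, 13, 2]
Primes: [2, 3, 5, 7, 11]
p_1^1 = 2^1 = 2
p_2^6 = 3^6 = 729
p_3^4 = 5^4 = 625
p_4^13 = 7^13 = 96889010407
p_5^2 = 11^2 = 121
Product = 10683103398738828750

10683103398738828750


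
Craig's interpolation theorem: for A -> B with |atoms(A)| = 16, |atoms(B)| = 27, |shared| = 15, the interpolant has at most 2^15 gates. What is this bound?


Shared atoms = 15
Craig interpolant size bound = 2^15
= 32768

32768


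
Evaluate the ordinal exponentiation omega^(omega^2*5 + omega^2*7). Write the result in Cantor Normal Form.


omega^(omega^2*5 + omega^2*7):
Both terms of the exponent have the same exponent 2, so they merge: omega^2*5 + omega^2*7 = omega^2*(5+7) = omega^2*12.
omega raised to a CNF ordinal is a single CNF term: Result = omega^(omega^2*12)

omega^(omega^2*12)


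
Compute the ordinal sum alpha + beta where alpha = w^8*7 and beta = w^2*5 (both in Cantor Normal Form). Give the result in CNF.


Ordinal addition w^8*7 + w^2*5:
Leading exponent of alpha (8) > leading exponent of beta (2).
Since alpha's term has higher exponent than beta's leading term,
the sum is simply alpha followed by beta.
Result = w^8*7 + w^2*5

w^8*7 + w^2*5


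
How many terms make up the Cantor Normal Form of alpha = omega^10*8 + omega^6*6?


CNF: omega^10*8 + omega^6*6
Count the summands separated by '+':
  term 1: omega^10*8
  term 2: omega^6*6
Total terms = 2

2


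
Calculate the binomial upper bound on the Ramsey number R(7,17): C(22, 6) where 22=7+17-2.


R(7,17) <= C(7+17-2, 7-1) = C(22, 6)
C(22, 6) = 22! / (6! * 16!)
= 74613

74613


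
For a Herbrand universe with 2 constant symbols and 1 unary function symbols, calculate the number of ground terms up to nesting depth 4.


Herbrand terms by depth:
Depth 0: 2 constants
Depth 1: 2 new terms (running total: 4)
Depth 2: 2 new terms (running total: 6)
Depth 3: 2 new terms (running total: 8)
Depth 4: 2 new terms (running total: 10)
Total distinct ground terms = 10

10


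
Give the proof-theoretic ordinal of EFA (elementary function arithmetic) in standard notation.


The proof-theoretic ordinal of EFA (elementary function arithmetic) is a standard result in ordinal analysis.
This ordinal is the supremum of order types of primitive recursive well-orderings
that the theory can prove to be well-ordered.
For EFA (elementary function arithmetic), the proof-theoretic ordinal is omega^3.

omega^3


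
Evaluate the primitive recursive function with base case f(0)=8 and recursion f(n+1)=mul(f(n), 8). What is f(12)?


f(0) = 8
f(1) = mul(f(0), 8) = mul(8, 8) = 64
f(2) = mul(f(1), 8) = mul(64, 8) = 512
f(3) = mul(f(2), 8) = mul(512, 8) = 4096
f(4) = mul(f(3), 8) = mul(4096, 8) = 32768
f(5) = mul(f(4), 8) = mul(32768, 8) = 262144
f(6) = mul(f(5), 8) = mul(262144, 8) = 2097152
f(7) = mul(f(6), 8) = mul(2097152, 8) = 16777216
f(8) = mul(f(7), 8) = mul(16777216, 8) = 134217728
f(9) = mul(f(8), 8) = mul(134217728, 8) = 1073741824
f(10) = mul(f(9), 8) = mul(1073741824, 8) = 8589934592
f(11) = mul(f(10), 8) = mul(8589934592, 8) = 68719476736
f(12) = mul(f(11), 8) = mul(68719476736, 8) = 549755813888


549755813888


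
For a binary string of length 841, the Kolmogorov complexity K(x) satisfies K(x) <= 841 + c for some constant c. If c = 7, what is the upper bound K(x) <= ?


K(x) <= |x| + c = 841 + 7 = 848

848


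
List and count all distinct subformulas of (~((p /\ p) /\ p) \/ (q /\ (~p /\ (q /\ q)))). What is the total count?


Formula: (~((p /\ p) /\ p) \/ (q /\ (~p /\ (q /\ q))))
Subformulas found:
  1. q
  2. p
  3. ~p
  4. (p /\ p)
  5. (q /\ q)
  6. ((p /\ p) /\ p)
  7. ~((p /\ p) /\ p)
  8. (~p /\ (q /\ q))
  9. (q /\ (~p /\ (q /\ q)))
  10. (~((p /\ p) /\ p) \/ (q /\ (~p /\ (q /\ q))))
Total distinct subformulas = 10

10


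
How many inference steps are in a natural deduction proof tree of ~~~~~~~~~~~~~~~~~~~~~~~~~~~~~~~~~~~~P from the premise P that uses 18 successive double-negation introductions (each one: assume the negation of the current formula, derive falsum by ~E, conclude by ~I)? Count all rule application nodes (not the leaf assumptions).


Each double-negation introduction (from C infer ~~C) uses 2 inference nodes: one ~E (C and ~C give falsum) and one ~I (discharge ~C).
18 double negations = 18 * 2 = 36 inference nodes.

36


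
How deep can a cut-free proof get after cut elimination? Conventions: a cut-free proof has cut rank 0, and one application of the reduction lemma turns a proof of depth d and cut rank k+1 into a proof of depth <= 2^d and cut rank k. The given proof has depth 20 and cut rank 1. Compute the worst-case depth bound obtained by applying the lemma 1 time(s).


Each rank reduction sends depth d to at most 2^d; cut rank r needs r reductions.
2_0(20) = 20
2_1(20) = 2^20 = 1048576
Cut-free depth bound = 1048576

1048576


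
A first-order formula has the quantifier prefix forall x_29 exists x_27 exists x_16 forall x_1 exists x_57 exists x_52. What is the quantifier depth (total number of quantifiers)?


Quantifier prefix has 6 quantifier symbols.
Quantifier depth = 6

6


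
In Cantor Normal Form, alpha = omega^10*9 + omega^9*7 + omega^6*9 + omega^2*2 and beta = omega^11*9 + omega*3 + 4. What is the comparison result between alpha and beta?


Compare term by term from highest exponent:
alpha = omega^10*9 + omega^9*7 + omega^6*9 + omega^2*2
beta = omega^11*9 + omega*3 + 4
Term 1: alpha has omega^10*9, beta has omega^11*9
Term 2: alpha has omega^9*7, beta has omega^1*3
Term 3: alpha has omega^6*9, beta has omega^0*4
Term 4: alpha has omega^2*2, beta has omega^0*0
Result: alpha < beta

alpha < beta


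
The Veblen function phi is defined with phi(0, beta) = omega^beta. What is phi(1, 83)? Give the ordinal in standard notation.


phi(1, 83):
phi(1, beta) = epsilon_beta (the beta-th epsilon number).
phi(1, 83) = epsilon_83

epsilon_83


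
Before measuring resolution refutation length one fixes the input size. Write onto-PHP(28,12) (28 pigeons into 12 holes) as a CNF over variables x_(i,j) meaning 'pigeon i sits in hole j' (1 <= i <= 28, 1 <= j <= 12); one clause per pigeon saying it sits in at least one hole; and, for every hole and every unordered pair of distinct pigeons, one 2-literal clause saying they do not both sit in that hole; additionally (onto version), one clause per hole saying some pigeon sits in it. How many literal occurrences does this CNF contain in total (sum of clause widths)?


onto-PHP(28,12): 28 pigeons, 12 holes, 28*12 = 336 variables.
- pigeon clauses: one per pigeon -> 28 clauses of width 12 -> 336 literals
- hole clauses: 12 holes * C(28,2) = 12 * 378 -> 4536 clauses of width 2 -> 9072 literals
- onto clauses: one per hole -> 12 clauses of width 28 -> 336 literals
Total literal occurrences = 336 + 9072 + 336 = 9744

9744


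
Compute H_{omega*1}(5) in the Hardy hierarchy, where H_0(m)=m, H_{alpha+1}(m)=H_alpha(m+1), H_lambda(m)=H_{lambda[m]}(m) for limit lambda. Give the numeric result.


H_{omega*1}(5):
For the Hardy hierarchy, H_{omega*k}(n) = 2^k * n.
2^1 = 2.
2 * 5 = 10

10


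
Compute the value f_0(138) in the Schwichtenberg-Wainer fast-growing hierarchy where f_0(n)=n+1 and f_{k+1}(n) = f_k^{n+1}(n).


f_0(138) = 138 + 1 = 139

139


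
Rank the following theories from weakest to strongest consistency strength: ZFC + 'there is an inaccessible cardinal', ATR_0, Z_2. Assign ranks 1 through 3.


Ordering by consistency strength:
1. ATR_0
2. Z_2
3. ZFC + 'there is an inaccessible cardinal'


ZFC + 'there is an inaccessible cardinal'=3, ATR_0=1, Z_2=2


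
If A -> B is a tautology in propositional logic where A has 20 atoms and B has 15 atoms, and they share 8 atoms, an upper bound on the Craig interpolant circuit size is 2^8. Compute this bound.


Shared atoms = 8
Craig interpolant size bound = 2^8
= 256

256


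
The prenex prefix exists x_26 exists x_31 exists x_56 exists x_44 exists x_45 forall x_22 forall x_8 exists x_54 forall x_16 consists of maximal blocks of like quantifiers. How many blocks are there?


Alternations = 3.
Blocks = alternations + 1 = 4

4


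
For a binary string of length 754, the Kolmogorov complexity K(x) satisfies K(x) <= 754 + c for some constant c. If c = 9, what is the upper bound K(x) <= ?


K(x) <= |x| + c = 754 + 9 = 763

763


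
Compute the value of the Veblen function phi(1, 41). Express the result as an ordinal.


phi(1, 41):
phi(1, beta) = epsilon_beta (the beta-th epsilon number).
phi(1, 41) = epsilon_41

epsilon_41


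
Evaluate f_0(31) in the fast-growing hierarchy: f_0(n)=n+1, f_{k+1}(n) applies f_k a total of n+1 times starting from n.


f_0(31) = 31 + 1 = 32

32


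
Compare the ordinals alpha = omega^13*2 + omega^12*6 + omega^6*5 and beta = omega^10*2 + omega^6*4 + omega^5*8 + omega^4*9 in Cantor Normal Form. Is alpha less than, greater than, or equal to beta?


Compare term by term from highest exponent:
alpha = omega^13*2 + omega^12*6 + omega^6*5
beta = omega^10*2 + omega^6*4 + omega^5*8 + omega^4*9
Term 1: alpha has omega^13*2, beta has omega^10*2
Term 2: alpha has omega^12*6, beta has omega^6*4
Term 3: alpha has omega^6*5, beta has omega^5*8
Term 4: alpha has omega^0*0, beta has omega^4*9
Result: alpha > beta

alpha > beta


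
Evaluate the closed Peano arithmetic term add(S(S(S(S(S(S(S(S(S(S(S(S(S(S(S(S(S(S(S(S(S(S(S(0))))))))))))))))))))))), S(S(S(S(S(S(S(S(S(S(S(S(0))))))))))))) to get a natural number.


add(S^23(0), S^12(0)):
S^23(0) = 23
S^12(0) = 12
23 + 12 = 35

35


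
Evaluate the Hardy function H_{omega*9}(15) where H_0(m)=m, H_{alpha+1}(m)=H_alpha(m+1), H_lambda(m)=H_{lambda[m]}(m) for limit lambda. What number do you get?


H_{omega*9}(15):
For the Hardy hierarchy, H_{omega*k}(n) = 2^k * n.
2^9 = 512.
512 * 15 = 7680

7680


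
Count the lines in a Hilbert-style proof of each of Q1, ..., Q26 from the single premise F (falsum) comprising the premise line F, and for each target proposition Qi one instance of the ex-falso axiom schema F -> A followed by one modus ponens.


Ex falso, line by line:
- 1 premise line (F)
- 26 targets, each needing 1 axiom instance (F -> Qi) + 1 MP = 2 lines: 2 * 26 = 52
Total = 1 + 52 = 53 lines.

53


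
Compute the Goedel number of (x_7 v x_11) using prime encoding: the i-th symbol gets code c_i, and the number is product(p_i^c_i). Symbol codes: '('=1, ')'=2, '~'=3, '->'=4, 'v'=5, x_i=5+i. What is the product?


Formula: (x_7 v x_11)
Symbol codes: [1, 12, 5, 16, 2]
Primes: [2, 3, 5, 7, 11]
p_1^1 = 2^1 = 2
p_2^12 = 3^12 = 531441
p_3^5 = 5^5 = 3125
p_4^16 = 7^16 = 33232930569601
p_5^2 = 11^2 = 121
Product = 13356389777722239562256250

13356389777722239562256250


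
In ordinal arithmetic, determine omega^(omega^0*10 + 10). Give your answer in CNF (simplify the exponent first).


omega^(omega^0*10 + 10):
omega^0 = 1, so the exponent is 10 + 10 = 20 (finite ordinal addition).
Result = omega^20, already a single CNF term.

omega^20


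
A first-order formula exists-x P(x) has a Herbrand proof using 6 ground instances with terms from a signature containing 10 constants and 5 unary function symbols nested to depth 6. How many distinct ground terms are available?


Herbrand terms by depth:
Depth 0: 10 constants
Depth 1: 50 new terms (running total: 60)
Depth 2: 250 new terms (running total: 310)
Depth 3: 1250 new terms (running total: 1560)
Depth 4: 6250 new terms (running total: 7810)
Depth 5: 31250 new terms (running total: 39060)
Depth 6: 156250 new terms (running total: 195310)
Total distinct ground terms = 195310

195310


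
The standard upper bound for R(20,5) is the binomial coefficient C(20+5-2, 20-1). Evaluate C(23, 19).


R(20,5) <= C(20+5-2, 20-1) = C(23, 19)
C(23, 19) = 23! / (19! * 4!)
= 8855

8855


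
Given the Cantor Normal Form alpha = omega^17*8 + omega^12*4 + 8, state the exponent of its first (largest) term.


CNF: omega^17*8 + omega^12*4 + 8
The leading term is omega^17*8, which has exponent 17.

17


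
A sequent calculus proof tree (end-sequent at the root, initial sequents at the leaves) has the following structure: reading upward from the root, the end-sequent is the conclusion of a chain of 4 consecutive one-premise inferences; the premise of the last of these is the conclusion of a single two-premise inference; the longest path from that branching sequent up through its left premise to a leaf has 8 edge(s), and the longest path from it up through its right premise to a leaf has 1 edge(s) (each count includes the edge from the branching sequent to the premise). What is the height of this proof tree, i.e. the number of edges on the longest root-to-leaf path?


Longest path through the left premise: 8 edges (measured from the branching sequent)
Longest path through the right premise: 1 edges
Height of the subtree rooted at the branching sequent: max(8, 1) = 8
The branching sequent sits 4 edges above the root (the chain of one-premise inferences), so height = 8 + 4 = 12

12


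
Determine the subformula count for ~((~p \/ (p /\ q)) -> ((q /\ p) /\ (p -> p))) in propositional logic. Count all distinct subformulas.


Formula: ~((~p \/ (p /\ q)) -> ((q /\ p) /\ (p -> p)))
Subformulas found:
  1. q
  2. p
  3. ~p
  4. (q /\ p)
  5. (p -> p)
  6. (p /\ q)
  7. (~p \/ (p /\ q))
  8. ((q /\ p) /\ (p -> p))
  9. ((~p \/ (p /\ q)) -> ((q /\ p) /\ (p -> p)))
  10. ~((~p \/ (p /\ q)) -> ((q /\ p) /\ (p -> p)))
Total distinct subformulas = 10

10


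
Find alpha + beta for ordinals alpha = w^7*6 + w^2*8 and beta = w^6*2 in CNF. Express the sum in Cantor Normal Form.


Ordinal addition (w^7*6 + w^2*8) + w^6*2:
alpha's leading term has exponent 7 > beta's exponent 6, so it survives.
alpha's tail term has exponent 2 < beta's exponent 6, so it is absorbed by beta.
In ordinal addition, any term followed by a strictly larger-exponent term is absorbed.
Result = w^7*6 + w^6*2

w^7*6 + w^6*2


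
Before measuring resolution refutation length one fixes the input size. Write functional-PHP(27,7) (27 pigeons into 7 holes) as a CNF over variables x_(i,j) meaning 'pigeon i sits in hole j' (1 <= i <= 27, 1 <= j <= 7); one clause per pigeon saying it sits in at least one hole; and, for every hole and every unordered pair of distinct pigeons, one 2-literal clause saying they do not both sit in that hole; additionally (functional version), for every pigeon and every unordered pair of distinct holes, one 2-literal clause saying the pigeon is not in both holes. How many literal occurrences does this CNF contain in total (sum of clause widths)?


functional-PHP(27,7): 27 pigeons, 7 holes, 27*7 = 189 variables.
- pigeon clauses: one per pigeon -> 27 clauses of width 7 -> 189 literals
- hole clauses: 7 holes * C(27,2) = 7 * 351 -> 2457 clauses of width 2 -> 4914 literals
- functional clauses: 27 pigeons * C(7,2) = 27 * 21 -> 567 clauses of width 2 -> 1134 literals
Total literal occurrences = 189 + 4914 + 1134 = 6237

6237


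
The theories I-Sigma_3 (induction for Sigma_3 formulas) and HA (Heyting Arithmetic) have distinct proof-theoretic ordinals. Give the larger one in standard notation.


Proof-theoretic ordinal of I-Sigma_3 (induction for Sigma_3 formulas): omega^(omega^(omega^omega))
Proof-theoretic ordinal of HA (Heyting Arithmetic): epsilon_0
Comparing: omega^(omega^(omega^omega)) < epsilon_0.
The larger ordinal is epsilon_0 (from HA (Heyting Arithmetic)).

epsilon_0


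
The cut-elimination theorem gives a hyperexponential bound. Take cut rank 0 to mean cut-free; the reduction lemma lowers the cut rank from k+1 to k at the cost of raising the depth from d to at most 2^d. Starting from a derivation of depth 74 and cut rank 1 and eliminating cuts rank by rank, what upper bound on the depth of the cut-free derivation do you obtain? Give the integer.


Each rank reduction sends depth d to at most 2^d; cut rank r needs r reductions.
2_0(74) = 74
2_1(74) = 2^74 = 18889465931478580854784
Cut-free depth bound = 18889465931478580854784

18889465931478580854784


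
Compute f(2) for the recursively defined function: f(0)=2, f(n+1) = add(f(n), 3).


f(0) = 2
f(1) = add(f(0), 3) = add(2, 3) = 5
f(2) = add(f(1), 3) = add(5, 3) = 8


8


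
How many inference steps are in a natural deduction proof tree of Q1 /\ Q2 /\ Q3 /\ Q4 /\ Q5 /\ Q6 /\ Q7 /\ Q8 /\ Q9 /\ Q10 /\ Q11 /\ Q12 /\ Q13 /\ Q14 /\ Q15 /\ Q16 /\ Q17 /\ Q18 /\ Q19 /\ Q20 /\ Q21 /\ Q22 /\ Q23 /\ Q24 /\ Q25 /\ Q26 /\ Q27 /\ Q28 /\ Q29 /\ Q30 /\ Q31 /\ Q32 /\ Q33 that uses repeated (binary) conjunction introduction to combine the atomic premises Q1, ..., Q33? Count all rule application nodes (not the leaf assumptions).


The target conjunction has 33 conjuncts, i.e. 32 binary /\ connectives.
Each conjunction-intro joins two pieces, so 33 atoms require 33-1 = 32 applications.
Total inference nodes = 32

32


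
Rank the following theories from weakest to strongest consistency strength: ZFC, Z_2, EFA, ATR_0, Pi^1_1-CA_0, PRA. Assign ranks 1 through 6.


Ordering by consistency strength:
1. EFA
2. PRA
3. ATR_0
4. Pi^1_1-CA_0
5. Z_2
6. ZFC


ZFC=6, Z_2=5, EFA=1, ATR_0=3, Pi^1_1-CA_0=4, PRA=2


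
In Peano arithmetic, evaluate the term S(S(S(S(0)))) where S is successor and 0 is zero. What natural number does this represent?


Counting successors applied to 0:
4 applications of S to 0 = 4

4


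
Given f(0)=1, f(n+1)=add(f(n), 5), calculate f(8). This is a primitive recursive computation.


f(0) = 1
f(1) = add(f(0), 5) = add(1, 5) = 6
f(2) = add(f(1), 5) = add(6, 5) = 11
f(3) = add(f(2), 5) = add(11, 5) = 16
f(4) = add(f(3), 5) = add(16, 5) = 21
f(5) = add(f(4), 5) = add(21, 5) = 26
f(6) = add(f(5), 5) = add(26, 5) = 31
f(7) = add(f(6), 5) = add(31, 5) = 36
f(8) = add(f(7), 5) = add(36, 5) = 41


41


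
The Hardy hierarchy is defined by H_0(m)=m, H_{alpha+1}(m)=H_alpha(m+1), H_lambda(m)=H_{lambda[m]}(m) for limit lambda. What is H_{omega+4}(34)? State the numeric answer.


H_{omega+4}(34):
Unwind the 4 successor steps: H_{omega+4}(34) = H_omega(34+4) = H_omega(38).
H_omega(m) = H_m(m) = m + m = 2m.
Result = 2 * 38 = 76

76


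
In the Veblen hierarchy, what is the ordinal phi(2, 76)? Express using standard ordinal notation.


phi(2, 76):
phi(2, beta) = zeta_beta (the beta-th zeta number, fixed point of epsilon).
phi(2, 76) = zeta_76

zeta_76


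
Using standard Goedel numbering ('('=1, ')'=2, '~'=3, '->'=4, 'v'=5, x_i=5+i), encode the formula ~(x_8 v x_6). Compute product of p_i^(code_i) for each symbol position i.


Formula: ~(x_8 v x_6)
Symbol codes: [3, 1, 13, 5, 11, 2]
Primes: [2, 3, 5, 7, 11, 13]
p_1^3 = 2^3 = 8
p_2^1 = 3^1 = 3
p_3^13 = 5^13 = 1220703125
p_4^5 = 7^5 = 16807
p_5^11 = 11^11 = 285311670611
p_6^2 = 13^2 = 169
Product = 23742023991359883193359375000

23742023991359883193359375000


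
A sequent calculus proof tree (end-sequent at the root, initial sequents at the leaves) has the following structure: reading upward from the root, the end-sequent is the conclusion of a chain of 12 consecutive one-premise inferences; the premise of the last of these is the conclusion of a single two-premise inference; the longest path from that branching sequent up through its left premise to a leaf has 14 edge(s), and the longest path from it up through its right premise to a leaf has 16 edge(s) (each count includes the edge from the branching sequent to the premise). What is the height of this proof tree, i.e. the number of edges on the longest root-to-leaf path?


Longest path through the left premise: 14 edges (measured from the branching sequent)
Longest path through the right premise: 16 edges
Height of the subtree rooted at the branching sequent: max(14, 16) = 16
The branching sequent sits 12 edges above the root (the chain of one-premise inferences), so height = 16 + 12 = 28

28


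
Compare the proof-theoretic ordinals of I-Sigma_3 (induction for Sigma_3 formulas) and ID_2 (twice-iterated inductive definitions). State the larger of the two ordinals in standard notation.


Proof-theoretic ordinal of I-Sigma_3 (induction for Sigma_3 formulas): omega^(omega^(omega^omega))
Proof-theoretic ordinal of ID_2 (twice-iterated inductive definitions): psi_0(epsilon_{Omega_2+1})
Comparing: omega^(omega^(omega^omega)) < psi_0(epsilon_{Omega_2+1}).
The larger ordinal is psi_0(epsilon_{Omega_2+1}) (from ID_2 (twice-iterated inductive definitions)).

psi_0(epsilon_{Omega_2+1})


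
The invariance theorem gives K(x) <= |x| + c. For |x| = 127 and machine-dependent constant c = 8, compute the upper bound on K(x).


K(x) <= |x| + c = 127 + 8 = 135

135


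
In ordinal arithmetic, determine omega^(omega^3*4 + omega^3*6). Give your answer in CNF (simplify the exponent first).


omega^(omega^3*4 + omega^3*6):
Both terms of the exponent have the same exponent 3, so they merge: omega^3*4 + omega^3*6 = omega^3*(4+6) = omega^3*10.
omega raised to a CNF ordinal is a single CNF term: Result = omega^(omega^3*10)

omega^(omega^3*10)


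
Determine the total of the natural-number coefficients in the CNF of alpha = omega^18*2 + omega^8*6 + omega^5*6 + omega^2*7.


CNF: omega^18*2 + omega^8*6 + omega^5*6 + omega^2*7
Coefficients: 2 + 6 + 6 + 7 = 21

21


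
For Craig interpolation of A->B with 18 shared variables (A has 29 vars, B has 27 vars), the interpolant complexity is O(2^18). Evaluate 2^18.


Shared atoms = 18
Craig interpolant size bound = 2^18
= 262144

262144


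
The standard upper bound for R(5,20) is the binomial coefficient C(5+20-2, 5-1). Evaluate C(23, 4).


R(5,20) <= C(5+20-2, 5-1) = C(23, 4)
C(23, 4) = 23! / (4! * 19!)
= 8855

8855


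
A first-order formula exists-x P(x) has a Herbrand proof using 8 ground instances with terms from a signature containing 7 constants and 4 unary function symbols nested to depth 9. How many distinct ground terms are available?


Herbrand terms by depth:
Depth 0: 7 constants
Depth 1: 28 new terms (running total: 35)
Depth 2: 112 new terms (running total: 147)
Depth 3: 448 new terms (running total: 595)
Depth 4: 1792 new terms (running total: 2387)
Depth 5: 7168 new terms (running total: 9555)
Depth 6: 28672 new terms (running total: 38227)
Depth 7: 114688 new terms (running total: 152915)
Depth 8: 458752 new terms (running total: 611667)
Depth 9: 1835008 new terms (running total: 2446675)
Total distinct ground terms = 2446675

2446675


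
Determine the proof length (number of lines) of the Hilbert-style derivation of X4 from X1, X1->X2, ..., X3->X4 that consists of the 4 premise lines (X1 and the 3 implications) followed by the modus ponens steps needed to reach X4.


We have 4 premise lines: X1 and 3 implications.
Each implication is detached once by MP, giving 3 MP lines.
4 premise lines + 3 MP lines = 7 total lines.

7


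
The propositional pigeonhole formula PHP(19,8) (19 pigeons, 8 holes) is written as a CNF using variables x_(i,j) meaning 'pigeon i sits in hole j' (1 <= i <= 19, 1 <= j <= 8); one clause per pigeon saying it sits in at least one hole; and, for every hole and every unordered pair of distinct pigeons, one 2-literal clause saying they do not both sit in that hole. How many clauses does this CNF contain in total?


PHP(19,8): 19 pigeons, 8 holes, 19*8 = 152 variables.
- pigeon clauses: one per pigeon -> 19 clauses
- hole clauses: 8 holes * C(19,2) = 8 * 171 -> 1368 clauses
Total clauses = 19 + 1368 = 1387

1387


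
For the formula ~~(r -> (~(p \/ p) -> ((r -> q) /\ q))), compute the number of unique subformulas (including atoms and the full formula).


Formula: ~~(r -> (~(p \/ p) -> ((r -> q) /\ q)))
Subformulas found:
  1. q
  2. r
  3. p
  4. (p \/ p)
  5. (r -> q)
  6. ~(p \/ p)
  7. ((r -> q) /\ q)
  8. (~(p \/ p) -> ((r -> q) /\ q))
  9. (r -> (~(p \/ p) -> ((r -> q) /\ q)))
  10. ~(r -> (~(p \/ p) -> ((r -> q) /\ q)))
  11. ~~(r -> (~(p \/ p) -> ((r -> q) /\ q)))
Total distinct subformulas = 11

11


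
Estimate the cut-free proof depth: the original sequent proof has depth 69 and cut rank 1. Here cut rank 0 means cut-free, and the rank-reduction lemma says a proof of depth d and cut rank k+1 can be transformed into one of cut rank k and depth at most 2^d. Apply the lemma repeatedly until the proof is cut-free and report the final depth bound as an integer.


Each rank reduction sends depth d to at most 2^d; cut rank r needs r reductions.
2_0(69) = 69
2_1(69) = 2^69 = 590295810358705651712
Cut-free depth bound = 590295810358705651712

590295810358705651712


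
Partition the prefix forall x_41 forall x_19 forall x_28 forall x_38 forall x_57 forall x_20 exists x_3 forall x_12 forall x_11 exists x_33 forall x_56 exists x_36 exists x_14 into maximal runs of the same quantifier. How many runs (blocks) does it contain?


Alternations = 5.
Blocks = alternations + 1 = 6

6


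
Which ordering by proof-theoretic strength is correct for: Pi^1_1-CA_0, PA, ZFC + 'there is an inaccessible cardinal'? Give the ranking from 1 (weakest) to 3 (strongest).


Ordering by consistency strength:
1. PA
2. Pi^1_1-CA_0
3. ZFC + 'there is an inaccessible cardinal'


Pi^1_1-CA_0=2, PA=1, ZFC + 'there is an inaccessible cardinal'=3


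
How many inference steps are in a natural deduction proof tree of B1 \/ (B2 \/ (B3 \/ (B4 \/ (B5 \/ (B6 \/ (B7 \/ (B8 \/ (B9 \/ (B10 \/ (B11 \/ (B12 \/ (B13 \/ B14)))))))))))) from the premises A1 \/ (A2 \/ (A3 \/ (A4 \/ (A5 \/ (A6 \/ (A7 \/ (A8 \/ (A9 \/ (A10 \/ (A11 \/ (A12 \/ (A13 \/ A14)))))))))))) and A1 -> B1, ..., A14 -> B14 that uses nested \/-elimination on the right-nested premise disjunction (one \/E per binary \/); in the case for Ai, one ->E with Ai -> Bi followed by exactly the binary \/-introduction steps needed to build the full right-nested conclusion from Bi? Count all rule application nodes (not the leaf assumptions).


Constructive dilemma with 14 branches, all disjunctions right-nested:
- \/E: the premise has 13 binary \/, each eliminated once: 13 nodes.
- ->E: one per case (Ai with Ai -> Bi gives Bi): 14 nodes.
- \/I: in case i < n, Bi needs 1 step to form Bi \/ (B(i+1) \/ ...) and then i-1 steps to prepend B(i-1), ..., B1, i.e. i steps; in case i = n, B14 needs 13 prepend steps.
  \/I total = (1 + 2 + ... + 13) + 13 = 91 + 13 = 104 nodes.
Total = 13 + 14 + 104 = 131

131


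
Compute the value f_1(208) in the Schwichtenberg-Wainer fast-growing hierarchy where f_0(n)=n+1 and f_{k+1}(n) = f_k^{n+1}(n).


f_1(208) = f_0^209(208)
f_0 adds 1 each time, applied 209 times.
f_1(208) = 208 + 209 = 417

417


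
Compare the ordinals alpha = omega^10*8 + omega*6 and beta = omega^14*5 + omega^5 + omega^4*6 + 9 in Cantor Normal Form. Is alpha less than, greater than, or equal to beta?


Compare term by term from highest exponent:
alpha = omega^10*8 + omega*6
beta = omega^14*5 + omega^5 + omega^4*6 + 9
Term 1: alpha has omega^10*8, beta has omega^14*5
Term 2: alpha has omega^1*6, beta has omega^5*1
Term 3: alpha has omega^0*0, beta has omega^4*6
Term 4: alpha has omega^0*0, beta has omega^0*9
Result: alpha < beta

alpha < beta


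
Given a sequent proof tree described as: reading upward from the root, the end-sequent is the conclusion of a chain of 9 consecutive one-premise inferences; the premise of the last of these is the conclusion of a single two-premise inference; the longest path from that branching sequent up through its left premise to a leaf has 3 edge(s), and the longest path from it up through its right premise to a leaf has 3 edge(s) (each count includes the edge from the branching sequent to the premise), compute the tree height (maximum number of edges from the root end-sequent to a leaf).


Longest path through the left premise: 3 edges (measured from the branching sequent)
Longest path through the right premise: 3 edges
Height of the subtree rooted at the branching sequent: max(3, 3) = 3
The branching sequent sits 9 edges above the root (the chain of one-premise inferences), so height = 3 + 9 = 12

12


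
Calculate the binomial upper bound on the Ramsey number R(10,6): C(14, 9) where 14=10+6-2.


R(10,6) <= C(10+6-2, 10-1) = C(14, 9)
C(14, 9) = 14! / (9! * 5!)
= 2002

2002


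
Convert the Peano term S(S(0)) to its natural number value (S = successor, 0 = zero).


Counting successors applied to 0:
2 applications of S to 0 = 2

2


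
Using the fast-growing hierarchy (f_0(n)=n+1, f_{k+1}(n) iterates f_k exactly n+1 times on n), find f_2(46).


f_2(46) = f_1^47(46)
f_1(m) = 2m + 1.
Iterating: f_1^k(n) = 2^k*(n+1) - 1.
f_2(46) = 2^47*(46+1) - 1 = 140737488355328*47 - 1 = 6614661952700415

6614661952700415


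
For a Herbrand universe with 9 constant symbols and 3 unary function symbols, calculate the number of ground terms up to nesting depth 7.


Herbrand terms by depth:
Depth 0: 9 constants
Depth 1: 27 new terms (running total: 36)
Depth 2: 81 new terms (running total: 117)
Depth 3: 243 new terms (running total: 360)
Depth 4: 729 new terms (running total: 1089)
Depth 5: 2187 new terms (running total: 3276)
Depth 6: 6561 new terms (running total: 9837)
Depth 7: 19683 new terms (running total: 29520)
Total distinct ground terms = 29520

29520


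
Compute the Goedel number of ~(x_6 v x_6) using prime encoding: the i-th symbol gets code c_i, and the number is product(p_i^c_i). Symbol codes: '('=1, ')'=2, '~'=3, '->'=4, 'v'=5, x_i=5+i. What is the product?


Formula: ~(x_6 v x_6)
Symbol codes: [3, 1, 11, 5, 11, 2]
Primes: [2, 3, 5, 7, 11, 13]
p_1^3 = 2^3 = 8
p_2^1 = 3^1 = 3
p_3^11 = 5^11 = 48828125
p_4^5 = 7^5 = 16807
p_5^11 = 11^11 = 285311670611
p_6^2 = 13^2 = 169
Product = 949680959654395327734375000

949680959654395327734375000


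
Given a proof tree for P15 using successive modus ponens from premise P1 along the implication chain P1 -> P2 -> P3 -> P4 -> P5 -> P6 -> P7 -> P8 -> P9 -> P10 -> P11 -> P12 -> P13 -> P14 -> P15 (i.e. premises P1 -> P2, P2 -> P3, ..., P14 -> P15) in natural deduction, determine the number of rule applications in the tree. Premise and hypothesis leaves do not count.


We have a chain: P1 -> P2 -> P3 -> P4 -> P5 -> P6 -> P7 -> P8 -> P9 -> P10 -> P11 -> P12 -> P13 -> P14 -> P15.
Each modus ponens application produces the next variable.
The chain has 15 propositions, so 15-1 = 14 modus ponens steps.
Total inference nodes = 14

14


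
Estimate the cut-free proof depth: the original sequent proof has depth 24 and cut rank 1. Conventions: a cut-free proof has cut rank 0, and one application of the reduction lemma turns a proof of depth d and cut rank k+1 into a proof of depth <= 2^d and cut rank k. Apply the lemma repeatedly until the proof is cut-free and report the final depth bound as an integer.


Each rank reduction sends depth d to at most 2^d; cut rank r needs r reductions.
2_0(24) = 24
2_1(24) = 2^24 = 16777216
Cut-free depth bound = 16777216

16777216


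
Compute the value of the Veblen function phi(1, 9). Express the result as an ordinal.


phi(1, 9):
phi(1, beta) = epsilon_beta (the beta-th epsilon number).
phi(1, 9) = epsilon_9

epsilon_9


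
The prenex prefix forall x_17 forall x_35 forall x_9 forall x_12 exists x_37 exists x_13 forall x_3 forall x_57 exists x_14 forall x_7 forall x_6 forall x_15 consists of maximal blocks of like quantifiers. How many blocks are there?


Alternations = 4.
Blocks = alternations + 1 = 5

5


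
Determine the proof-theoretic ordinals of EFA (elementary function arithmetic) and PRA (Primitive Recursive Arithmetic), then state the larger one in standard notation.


Proof-theoretic ordinal of EFA (elementary function arithmetic): omega^3
Proof-theoretic ordinal of PRA (Primitive Recursive Arithmetic): omega^omega
Comparing: omega^3 < omega^omega.
The larger ordinal is omega^omega (from PRA (Primitive Recursive Arithmetic)).

omega^omega


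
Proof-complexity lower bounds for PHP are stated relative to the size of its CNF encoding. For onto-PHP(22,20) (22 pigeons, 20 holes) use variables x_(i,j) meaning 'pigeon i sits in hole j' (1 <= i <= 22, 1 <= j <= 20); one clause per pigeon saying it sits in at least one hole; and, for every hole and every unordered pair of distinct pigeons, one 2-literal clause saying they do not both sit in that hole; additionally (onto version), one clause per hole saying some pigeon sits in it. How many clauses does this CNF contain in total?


onto-PHP(22,20): 22 pigeons, 20 holes, 22*20 = 440 variables.
- pigeon clauses: one per pigeon -> 22 clauses
- hole clauses: 20 holes * C(22,2) = 20 * 231 -> 4620 clauses
- onto clauses: one per hole -> 20 clauses
Total clauses = 22 + 4620 + 20 = 4662

4662


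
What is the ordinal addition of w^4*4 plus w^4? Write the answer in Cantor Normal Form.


Ordinal addition w^4*4 + w^4:
Both terms have the same exponent 4.
w^e*c + w^e*d = w^e*(c+d).
Result = w^4*(4+1) = w^4*5

w^4*5


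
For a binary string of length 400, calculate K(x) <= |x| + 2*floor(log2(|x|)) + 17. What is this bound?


floor(log2(400)) = 8
2 * 8 = 16
K(x) <= 400 + 16 + 17 = 433

433


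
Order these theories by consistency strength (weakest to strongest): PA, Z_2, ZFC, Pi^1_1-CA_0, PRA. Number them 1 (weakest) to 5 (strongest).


Ordering by consistency strength:
1. PRA
2. PA
3. Pi^1_1-CA_0
4. Z_2
5. ZFC


PA=2, Z_2=4, ZFC=5, Pi^1_1-CA_0=3, PRA=1


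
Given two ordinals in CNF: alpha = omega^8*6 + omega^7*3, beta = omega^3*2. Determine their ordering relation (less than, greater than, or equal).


Compare term by term from highest exponent:
alpha = omega^8*6 + omega^7*3
beta = omega^3*2
Term 1: alpha has omega^8*6, beta has omega^3*2
Term 2: alpha has omega^7*3, beta has omega^0*0
Result: alpha > beta

alpha > beta


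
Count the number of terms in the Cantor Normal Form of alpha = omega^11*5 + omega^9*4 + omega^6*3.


CNF: omega^11*5 + omega^9*4 + omega^6*3
Count the summands separated by '+':
  term 1: omega^11*5
  term 2: omega^9*4
  term 3: omega^6*3
Total terms = 3

3


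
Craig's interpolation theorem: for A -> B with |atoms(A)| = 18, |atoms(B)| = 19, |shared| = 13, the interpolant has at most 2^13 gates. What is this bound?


Shared atoms = 13
Craig interpolant size bound = 2^13
= 8192

8192


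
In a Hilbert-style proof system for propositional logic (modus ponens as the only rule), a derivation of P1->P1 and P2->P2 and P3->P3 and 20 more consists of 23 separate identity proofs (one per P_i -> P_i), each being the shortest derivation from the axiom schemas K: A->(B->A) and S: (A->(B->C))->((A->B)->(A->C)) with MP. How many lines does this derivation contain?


The shortest proof of A->A from K and S in the Hilbert calculus has exactly 5 lines:
(1) K instance A->((A->A)->A), (2) S instance, (3) MP on 1,2, (4) K instance A->(A->A), (5) MP on 3,4.
For 23 independent identities: 23 * 5 = 115 lines total.

115


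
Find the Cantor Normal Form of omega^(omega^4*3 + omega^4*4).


omega^(omega^4*3 + omega^4*4):
Both terms of the exponent have the same exponent 4, so they merge: omega^4*3 + omega^4*4 = omega^4*(3+4) = omega^4*7.
omega raised to a CNF ordinal is a single CNF term: Result = omega^(omega^4*7)

omega^(omega^4*7)


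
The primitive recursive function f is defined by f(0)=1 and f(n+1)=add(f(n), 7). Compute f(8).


f(0) = 1
f(1) = add(f(0), 7) = add(1, 7) = 8
f(2) = add(f(1), 7) = add(8, 7) = 15
f(3) = add(f(2), 7) = add(15, 7) = 22
f(4) = add(f(3), 7) = add(22, 7) = 29
f(5) = add(f(4), 7) = add(29, 7) = 36
f(6) = add(f(5), 7) = add(36, 7) = 43
f(7) = add(f(6), 7) = add(43, 7) = 50
f(8) = add(f(7), 7) = add(50, 7) = 57


57


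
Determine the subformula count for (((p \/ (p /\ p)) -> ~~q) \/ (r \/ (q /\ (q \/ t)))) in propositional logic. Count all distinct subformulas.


Formula: (((p \/ (p /\ p)) -> ~~q) \/ (r \/ (q /\ (q \/ t))))
Subformulas found:
  1. q
  2. r
  3. t
  4. p
  5. ~q
  6. ~~q
  7. (p /\ p)
  8. (q \/ t)
  9. (p \/ (p /\ p))
  10. (q /\ (q \/ t))
  11. (r \/ (q /\ (q \/ t)))
  12. ((p \/ (p /\ p)) -> ~~q)
  13. (((p \/ (p /\ p)) -> ~~q) \/ (r \/ (q /\ (q \/ t))))
Total distinct subformulas = 13

13


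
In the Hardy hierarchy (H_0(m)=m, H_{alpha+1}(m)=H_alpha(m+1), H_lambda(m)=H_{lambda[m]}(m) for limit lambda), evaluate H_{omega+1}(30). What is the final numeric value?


H_{omega+1}(30):
Unwind the 1 successor steps: H_{omega+1}(30) = H_omega(30+1) = H_omega(31).
H_omega(m) = H_m(m) = m + m = 2m.
Result = 2 * 31 = 62

62


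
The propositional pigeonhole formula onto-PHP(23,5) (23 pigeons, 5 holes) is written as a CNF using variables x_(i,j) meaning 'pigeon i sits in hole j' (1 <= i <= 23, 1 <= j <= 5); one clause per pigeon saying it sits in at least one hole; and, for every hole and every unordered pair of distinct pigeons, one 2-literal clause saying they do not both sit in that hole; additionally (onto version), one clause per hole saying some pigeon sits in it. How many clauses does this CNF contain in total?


onto-PHP(23,5): 23 pigeons, 5 holes, 23*5 = 115 variables.
- pigeon clauses: one per pigeon -> 23 clauses
- hole clauses: 5 holes * C(23,2) = 5 * 253 -> 1265 clauses
- onto clauses: one per hole -> 5 clauses
Total clauses = 23 + 1265 + 5 = 1293

1293


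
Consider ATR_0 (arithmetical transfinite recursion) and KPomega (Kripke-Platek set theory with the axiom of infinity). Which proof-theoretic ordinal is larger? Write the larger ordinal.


Proof-theoretic ordinal of ATR_0 (arithmetical transfinite recursion): Gamma_0
Proof-theoretic ordinal of KPomega (Kripke-Platek set theory with the axiom of infinity): psi_0(epsilon_{Omega+1})
Comparing: Gamma_0 < psi_0(epsilon_{Omega+1}).
The larger ordinal is psi_0(epsilon_{Omega+1}) (from KPomega (Kripke-Platek set theory with the axiom of infinity)).

psi_0(epsilon_{Omega+1})


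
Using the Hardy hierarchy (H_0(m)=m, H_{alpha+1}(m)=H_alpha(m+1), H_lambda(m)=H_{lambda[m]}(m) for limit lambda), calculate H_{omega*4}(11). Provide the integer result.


H_{omega*4}(11):
For the Hardy hierarchy, H_{omega*k}(n) = 2^k * n.
2^4 = 16.
16 * 11 = 176

176


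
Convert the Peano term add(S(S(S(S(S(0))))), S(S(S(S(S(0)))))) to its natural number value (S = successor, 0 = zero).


add(S^5(0), S^5(0)):
S^5(0) = 5
S^5(0) = 5
5 + 5 = 10

10


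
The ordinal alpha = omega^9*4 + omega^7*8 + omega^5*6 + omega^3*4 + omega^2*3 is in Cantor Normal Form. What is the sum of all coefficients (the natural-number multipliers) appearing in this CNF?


CNF: omega^9*4 + omega^7*8 + omega^5*6 + omega^3*4 + omega^2*3
Coefficients: 4 + 8 + 6 + 4 + 3 = 25

25


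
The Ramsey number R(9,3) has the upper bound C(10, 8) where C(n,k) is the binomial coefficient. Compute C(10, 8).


R(9,3) <= C(9+3-2, 9-1) = C(10, 8)
C(10, 8) = 10! / (8! * 2!)
= 45

45


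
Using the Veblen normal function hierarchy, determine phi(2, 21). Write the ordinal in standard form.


phi(2, 21):
phi(2, beta) = zeta_beta (the beta-th zeta number, fixed point of epsilon).
phi(2, 21) = zeta_21

zeta_21


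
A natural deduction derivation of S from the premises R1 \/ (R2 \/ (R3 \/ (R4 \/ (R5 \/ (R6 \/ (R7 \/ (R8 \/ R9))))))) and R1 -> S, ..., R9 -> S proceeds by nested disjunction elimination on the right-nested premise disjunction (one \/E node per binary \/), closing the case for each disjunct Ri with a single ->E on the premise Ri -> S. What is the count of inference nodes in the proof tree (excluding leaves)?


The premise R1 \/ (R2 \/ (R3 \/ (R4 \/ (R5 \/ (R6 \/ (R7 \/ (R8 \/ R9))))))) contains 9 disjuncts, hence 8 binary \/ connectives.
- Each binary \/ is eliminated once: 8 \/E nodes.
- Each of the 9 cases Ri derives S by one ->E with Ri -> S: 9 ->E nodes.
Total = 8 + 9 = 17

17
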